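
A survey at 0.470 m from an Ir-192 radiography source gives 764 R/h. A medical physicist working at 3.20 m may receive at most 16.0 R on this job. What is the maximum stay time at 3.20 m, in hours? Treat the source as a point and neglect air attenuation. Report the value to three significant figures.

Using I₁d₁² = I₂d₂², rate at 3.20 m:
(0.470/3.20)² = 0.02157, so 764 × 0.02157 = 16.48 R/h.
Stay time = 16.0 R ÷ 16.48 R/h = 0.9709 h.

0.971 h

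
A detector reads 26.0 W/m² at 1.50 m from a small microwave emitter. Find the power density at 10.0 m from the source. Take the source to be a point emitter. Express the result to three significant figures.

0.585 W/m²

Intensity scales as (d₁/d₂)², so the rate at 10.0 m is
(1.50/10.0)² = 0.02250, so 26.0 × 0.02250 = 0.5850 W/m².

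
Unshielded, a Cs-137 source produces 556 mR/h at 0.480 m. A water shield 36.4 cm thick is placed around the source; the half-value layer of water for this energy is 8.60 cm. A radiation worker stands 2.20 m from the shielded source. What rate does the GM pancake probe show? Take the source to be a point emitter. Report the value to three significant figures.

Distance alone: (0.480/2.20)² = 0.04760, so 556 × 0.04760 = 26.47 mR/h.
Shield: 36.4/8.60 = 4.233 half-value layers → attenuation 2^(−4.233) = 0.05318.
Combined: 26.47 × 0.05318 = 1.408 mR/h.

1.41 mR/h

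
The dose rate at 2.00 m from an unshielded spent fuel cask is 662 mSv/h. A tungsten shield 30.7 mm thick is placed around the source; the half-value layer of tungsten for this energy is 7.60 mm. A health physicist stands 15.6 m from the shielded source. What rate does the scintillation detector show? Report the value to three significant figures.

Distance alone: 662 × (2.00/15.6)² = 662 × 0.01644 = 10.88 mSv/h.
Shield: 30.7/7.60 = 4.039 half-value layers → attenuation 2^(−4.039) = 0.06083.
Combined: 10.88 × 0.06083 = 0.6618 mSv/h.

0.662 mSv/h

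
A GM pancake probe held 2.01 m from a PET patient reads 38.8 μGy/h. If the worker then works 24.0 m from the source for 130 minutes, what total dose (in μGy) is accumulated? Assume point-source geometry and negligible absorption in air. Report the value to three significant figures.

Since intensity falls as 1/r², rate at 24.0 m:
38.8 × (2.01/24.0)² = 38.8 × 0.007014 = 0.2721 μGy/h.
Dose = rate × time = 0.2721 μGy/h × 2.167 h = 0.5896 μGy.

0.590 μGy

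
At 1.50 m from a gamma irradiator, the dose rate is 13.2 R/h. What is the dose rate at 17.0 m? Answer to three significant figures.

Since intensity falls as 1/r², the rate at 17.0 m is
13.2 × (1.50/17.0)² = 13.2 × 0.007785 = 0.1028 R/h.

0.103 R/h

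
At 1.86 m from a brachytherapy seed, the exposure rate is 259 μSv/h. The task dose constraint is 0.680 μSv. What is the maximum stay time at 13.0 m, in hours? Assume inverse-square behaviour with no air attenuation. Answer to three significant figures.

Applying the 1/r² law, rate at 13.0 m:
259 × (1.86/13.0)² = 259 × 0.02047 = 5.302 μSv/h.
Stay time = 0.680 μSv ÷ 5.302 μSv/h = 0.1283 h.

0.128 h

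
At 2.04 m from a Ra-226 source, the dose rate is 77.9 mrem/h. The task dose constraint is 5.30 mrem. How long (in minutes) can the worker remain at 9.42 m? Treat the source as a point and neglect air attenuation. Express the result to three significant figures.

By the inverse-square law, rate at 9.42 m:
77.9 × (2.04/9.42)² = 77.9 × 0.04690 = 3.654 mrem/h.
Stay time = 5.30 mrem ÷ 3.654 mrem/h = 1.450 h = 87.00 min.

87.0 min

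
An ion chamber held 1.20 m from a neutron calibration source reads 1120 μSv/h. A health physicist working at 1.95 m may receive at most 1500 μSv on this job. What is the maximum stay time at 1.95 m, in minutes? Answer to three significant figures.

212 min

Applying the 1/r² law, rate at 1.95 m:
(1.20/1.95)² = 0.3787, so 1120 × 0.3787 = 424.1 μSv/h.
Stay time = 1500 μSv ÷ 424.1 μSv/h = 3.537 h = 212.2 min.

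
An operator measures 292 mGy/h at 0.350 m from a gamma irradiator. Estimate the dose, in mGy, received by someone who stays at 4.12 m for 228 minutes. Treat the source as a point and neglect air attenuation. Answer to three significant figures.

Applying the 1/r² law, rate at 4.12 m:
(0.350/4.12)² = 0.007217, so 292 × 0.007217 = 2.107 mGy/h.
Dose = rate × time = 2.107 mGy/h × 3.800 h = 8.007 mGy.

8.01 mGy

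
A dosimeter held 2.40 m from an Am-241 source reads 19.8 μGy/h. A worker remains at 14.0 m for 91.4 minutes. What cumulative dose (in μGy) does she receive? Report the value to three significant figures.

Using I₁d₁² = I₂d₂², rate at 14.0 m:
(2.40/14.0)² = 0.02939, so 19.8 × 0.02939 = 0.5819 μGy/h.
Dose = rate × time = 0.5819 μGy/h × 1.523 h = 0.8862 μGy.

0.886 μGy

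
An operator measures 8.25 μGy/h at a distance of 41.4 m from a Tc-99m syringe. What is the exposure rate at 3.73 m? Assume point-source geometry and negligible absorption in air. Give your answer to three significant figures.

1020 μGy/h

By the inverse-square law, the rate at 3.73 m is
(41.4/3.73)² = 123.2, so 8.25 × 123.2 = 1016 μGy/h.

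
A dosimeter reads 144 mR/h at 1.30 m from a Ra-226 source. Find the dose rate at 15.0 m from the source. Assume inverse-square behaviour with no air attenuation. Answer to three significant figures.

1.08 mR/h

Using I₁d₁² = I₂d₂², the rate at 15.0 m is
(1.30/15.0)² = 0.007511, so 144 × 0.007511 = 1.082 mR/h.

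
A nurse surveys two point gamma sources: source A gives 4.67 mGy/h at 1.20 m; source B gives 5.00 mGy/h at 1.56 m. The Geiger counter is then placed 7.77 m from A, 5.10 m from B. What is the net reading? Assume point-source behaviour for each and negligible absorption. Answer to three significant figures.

0.579 mGy/h

Each source contributes Iᵢ·(dᵢ/rᵢ)²; contributions add.
A: 4.67 × (1.20/7.77)² = 0.1114 mGy/h
B: 5.00 × (1.56/5.10)² = 0.4678 mGy/h
Total = 0.1114 + 0.4678 = 0.5792 mGy/h.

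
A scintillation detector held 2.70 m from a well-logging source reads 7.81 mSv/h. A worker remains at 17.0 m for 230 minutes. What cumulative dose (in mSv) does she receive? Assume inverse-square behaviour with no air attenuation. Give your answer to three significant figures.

Since intensity falls as 1/r², rate at 17.0 m:
(2.70/17.0)² = 0.02522, so 7.81 × 0.02522 = 0.1970 mSv/h.
Dose = rate × time = 0.1970 mSv/h × 3.833 h = 0.7551 mSv.

0.755 mSv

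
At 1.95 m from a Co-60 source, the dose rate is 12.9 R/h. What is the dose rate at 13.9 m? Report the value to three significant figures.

Intensity scales as (d₁/d₂)², so the rate at 13.9 m is
12.9 × (1.95/13.9)² = 12.9 × 0.01968 = 0.2539 R/h.

0.254 R/h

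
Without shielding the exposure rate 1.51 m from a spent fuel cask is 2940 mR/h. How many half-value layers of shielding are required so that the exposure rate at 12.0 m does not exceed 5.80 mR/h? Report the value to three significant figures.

At 12.0 m, distance alone gives 2940 × (1.51/12.0)² = 2940 × 0.01583 = 46.54 mR/h.
Further attenuation needed: 46.54/5.80 = 8.024.
n = log₂(8.024) = 3.004 half-value layers.

3.00 half-value layers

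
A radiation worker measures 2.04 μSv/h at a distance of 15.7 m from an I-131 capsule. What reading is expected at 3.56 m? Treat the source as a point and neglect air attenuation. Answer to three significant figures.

By the inverse-square law, the rate at 3.56 m is
(15.7/3.56)² = 19.45, so 2.04 × 19.45 = 39.68 μSv/h.

39.7 μSv/h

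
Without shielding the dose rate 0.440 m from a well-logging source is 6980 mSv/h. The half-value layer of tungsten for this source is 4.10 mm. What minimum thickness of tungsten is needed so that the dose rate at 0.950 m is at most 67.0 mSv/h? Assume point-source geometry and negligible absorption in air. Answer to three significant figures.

At 0.950 m, distance alone gives (0.440/0.950)² = 0.2145, so 6980 × 0.2145 = 1497 mSv/h.
Further attenuation needed: 1497/67.0 = 22.34.
n = log₂(22.34) = 4.482 half-value layers.
Thickness = 4.482 × 4.10 mm = 18.38 mm.

18.4 mm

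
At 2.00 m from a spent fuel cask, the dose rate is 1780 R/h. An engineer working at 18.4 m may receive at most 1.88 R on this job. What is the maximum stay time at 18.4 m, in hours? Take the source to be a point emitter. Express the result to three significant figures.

Since intensity falls as 1/r², rate at 18.4 m:
1780 × (2.00/18.4)² = 1780 × 0.01181 = 21.02 R/h.
Stay time = 1.88 R ÷ 21.02 R/h = 0.08944 h.

0.0894 h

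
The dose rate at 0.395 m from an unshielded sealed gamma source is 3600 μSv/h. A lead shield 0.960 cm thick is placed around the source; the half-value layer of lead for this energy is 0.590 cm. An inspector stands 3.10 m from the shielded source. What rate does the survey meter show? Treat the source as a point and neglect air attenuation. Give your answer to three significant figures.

Distance alone: 3600 × (0.395/3.10)² = 3600 × 0.01624 = 58.46 μSv/h.
Shield: 0.960/0.590 = 1.627 half-value layers → attenuation 2^(−1.627) = 0.3238.
Combined: 58.46 × 0.3238 = 18.93 μSv/h.

18.9 μSv/h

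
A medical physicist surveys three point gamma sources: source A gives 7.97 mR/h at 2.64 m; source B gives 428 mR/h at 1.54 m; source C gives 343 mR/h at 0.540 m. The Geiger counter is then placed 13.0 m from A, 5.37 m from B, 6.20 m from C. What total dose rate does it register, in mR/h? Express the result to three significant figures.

Each source contributes Iᵢ·(dᵢ/rᵢ)²; contributions add.
A: 7.97 × (2.64/13.0)² = 0.3287 mR/h
B: 428 × (1.54/5.37)² = 35.20 mR/h
C: 343 × (0.540/6.20)² = 2.602 mR/h
Total = 0.3287 + 35.20 + 2.602 = 38.13 mR/h.

38.1 mR/h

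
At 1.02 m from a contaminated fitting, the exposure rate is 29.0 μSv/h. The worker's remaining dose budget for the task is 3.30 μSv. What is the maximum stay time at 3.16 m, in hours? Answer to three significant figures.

Intensity scales as (d₁/d₂)², so rate at 3.16 m:
29.0 × (1.02/3.16)² = 29.0 × 0.1042 = 3.022 μSv/h.
Stay time = 3.30 μSv ÷ 3.022 μSv/h = 1.092 h.

1.09 h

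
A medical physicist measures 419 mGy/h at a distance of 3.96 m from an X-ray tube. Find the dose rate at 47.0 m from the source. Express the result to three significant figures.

2.97 mGy/h

Applying the 1/r² law, the rate at 47.0 m is
419 × (3.96/47.0)² = 419 × 0.007099 = 2.974 mGy/h.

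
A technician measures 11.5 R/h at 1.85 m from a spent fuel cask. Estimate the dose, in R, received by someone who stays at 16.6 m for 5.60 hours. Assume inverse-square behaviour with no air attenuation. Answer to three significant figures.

0.800 R

Intensity scales as (d₁/d₂)², so rate at 16.6 m:
11.5 × (1.85/16.6)² = 11.5 × 0.01242 = 0.1428 R/h.
Dose = rate × time = 0.1428 R/h × 5.600 h = 0.7997 R.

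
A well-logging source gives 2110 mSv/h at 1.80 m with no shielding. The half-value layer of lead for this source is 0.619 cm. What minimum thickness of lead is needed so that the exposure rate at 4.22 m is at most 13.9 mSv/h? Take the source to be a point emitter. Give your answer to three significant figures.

2.96 cm

At 4.22 m, distance alone gives 2110 × (1.80/4.22)² = 2110 × 0.1819 = 383.8 mSv/h.
Further attenuation needed: 383.8/13.9 = 27.61.
n = log₂(27.61) = 4.787 half-value layers.
Thickness = 4.787 × 0.619 cm = 2.963 cm.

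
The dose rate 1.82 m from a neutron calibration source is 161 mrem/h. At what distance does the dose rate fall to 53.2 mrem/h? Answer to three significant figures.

3.17 m

Applying the 1/r² law, d₂ = d₁·√(I₁/I₂).
I₁/I₂ = 161/53.2 = 3.026, so d₂ = 1.82 × √3.026 = 3.166 m.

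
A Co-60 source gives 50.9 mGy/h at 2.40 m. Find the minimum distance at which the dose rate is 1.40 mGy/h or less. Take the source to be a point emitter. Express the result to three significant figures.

14.5 m

Intensity scales as (d₁/d₂)², so d₂ = d₁·√(I₁/I₂).
I₁/I₂ = 50.9/1.40 = 36.36, so d₂ = 2.40 × √36.36 = 14.47 m.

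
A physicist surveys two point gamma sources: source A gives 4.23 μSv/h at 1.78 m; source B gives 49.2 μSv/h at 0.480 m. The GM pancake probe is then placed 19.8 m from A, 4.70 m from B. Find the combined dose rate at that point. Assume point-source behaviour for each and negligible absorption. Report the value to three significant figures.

0.547 μSv/h

Each source contributes Iᵢ·(dᵢ/rᵢ)²; contributions add.
A: 4.23 × (1.78/19.8)² = 0.03419 μSv/h
B: 49.2 × (0.480/4.70)² = 0.5132 μSv/h
Total = 0.03419 + 0.5132 = 0.5474 μSv/h.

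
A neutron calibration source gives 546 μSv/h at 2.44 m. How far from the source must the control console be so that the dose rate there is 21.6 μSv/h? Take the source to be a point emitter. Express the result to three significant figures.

Applying the 1/r² law, d₂ = d₁·√(I₁/I₂).
I₁/I₂ = 546/21.6 = 25.28, so d₂ = 2.44 × √25.28 = 12.27 m.

12.3 m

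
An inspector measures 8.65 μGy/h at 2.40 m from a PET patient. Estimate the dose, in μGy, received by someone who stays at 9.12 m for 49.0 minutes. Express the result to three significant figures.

Since intensity falls as 1/r², rate at 9.12 m:
8.65 × (2.40/9.12)² = 8.65 × 0.06925 = 0.5990 μGy/h.
Dose = rate × time = 0.5990 μGy/h × 0.8167 h = 0.4892 μGy.

0.489 μGy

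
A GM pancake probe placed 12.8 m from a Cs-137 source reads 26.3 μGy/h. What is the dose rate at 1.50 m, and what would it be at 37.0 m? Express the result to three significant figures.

1920 μGy/h; 3.15 μGy/h

Using I₁d₁² = I₂d₂²,
At 1.50 m: (12.8/1.50)² = 72.82, so 26.3 × 72.82 = 1915 μGy/h
At 37.0 m: 1915 × (1.50/37.0)² = 1915 × 0.001644 = 3.148 μGy/h.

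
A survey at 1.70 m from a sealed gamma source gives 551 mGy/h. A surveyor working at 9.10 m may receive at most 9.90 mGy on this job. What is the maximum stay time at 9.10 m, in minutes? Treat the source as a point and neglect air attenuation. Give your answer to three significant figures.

30.9 min

Applying the 1/r² law, rate at 9.10 m:
551 × (1.70/9.10)² = 551 × 0.03490 = 19.23 mGy/h.
Stay time = 9.90 mGy ÷ 19.23 mGy/h = 0.5148 h = 30.89 min.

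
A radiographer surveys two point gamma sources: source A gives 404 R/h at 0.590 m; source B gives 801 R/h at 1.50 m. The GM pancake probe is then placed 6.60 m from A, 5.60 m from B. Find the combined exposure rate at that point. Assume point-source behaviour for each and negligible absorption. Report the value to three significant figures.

60.7 R/h

By superposition, sum each source's inverse-square contribution:
A: 404 × (0.590/6.60)² = 3.228 R/h
B: 801 × (1.50/5.60)² = 57.47 R/h
Total = 3.228 + 57.47 = 60.70 R/h.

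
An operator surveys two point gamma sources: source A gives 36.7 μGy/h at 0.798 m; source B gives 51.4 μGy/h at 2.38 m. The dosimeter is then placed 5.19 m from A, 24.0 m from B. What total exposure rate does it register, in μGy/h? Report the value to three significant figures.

By superposition, sum each source's inverse-square contribution:
A: 36.7 × (0.798/5.19)² = 0.8676 μGy/h
B: 51.4 × (2.38/24.0)² = 0.5055 μGy/h
Total = 0.8676 + 0.5055 = 1.373 μGy/h.

1.37 μGy/h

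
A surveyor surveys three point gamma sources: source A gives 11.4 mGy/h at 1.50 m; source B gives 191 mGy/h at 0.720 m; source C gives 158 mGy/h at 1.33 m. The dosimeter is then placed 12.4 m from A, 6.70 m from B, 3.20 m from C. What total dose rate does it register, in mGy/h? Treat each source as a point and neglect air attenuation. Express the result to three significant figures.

By superposition, sum each source's inverse-square contribution:
A: 11.4 × (1.50/12.4)² = 0.1668 mGy/h
B: 191 × (0.720/6.70)² = 2.206 mGy/h
C: 158 × (1.33/3.20)² = 27.29 mGy/h
Total = 0.1668 + 2.206 + 27.29 = 29.66 mGy/h.

29.7 mGy/h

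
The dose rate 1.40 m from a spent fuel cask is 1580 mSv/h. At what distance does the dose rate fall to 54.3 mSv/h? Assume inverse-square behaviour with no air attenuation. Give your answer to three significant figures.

7.55 m

Applying the 1/r² law, d₂ = d₁·√(I₁/I₂).
I₁/I₂ = 1580/54.3 = 29.10, so d₂ = 1.40 × √29.10 = 7.552 m.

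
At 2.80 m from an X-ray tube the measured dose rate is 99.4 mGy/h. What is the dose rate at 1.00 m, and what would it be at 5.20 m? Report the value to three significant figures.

Intensity scales as (d₁/d₂)², so
At 1.00 m: (2.80/1.00)² = 7.840, so 99.4 × 7.840 = 779.3 mGy/h
At 5.20 m: 779.3 × (1.00/5.20)² = 779.3 × 0.03698 = 28.82 mGy/h.

779 mGy/h; 28.8 mGy/h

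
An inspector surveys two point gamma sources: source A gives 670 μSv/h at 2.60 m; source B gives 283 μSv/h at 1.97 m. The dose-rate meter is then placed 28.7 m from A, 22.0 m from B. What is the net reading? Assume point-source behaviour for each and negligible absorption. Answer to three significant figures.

Each source contributes Iᵢ·(dᵢ/rᵢ)²; contributions add.
A: 670 × (2.60/28.7)² = 5.499 μSv/h
B: 283 × (1.97/22.0)² = 2.269 μSv/h
Total = 5.499 + 2.269 = 7.768 μSv/h.

7.77 μSv/h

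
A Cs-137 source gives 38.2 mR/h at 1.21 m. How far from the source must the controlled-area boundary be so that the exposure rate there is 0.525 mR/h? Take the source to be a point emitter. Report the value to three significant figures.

Applying the 1/r² law, d₂ = d₁·√(I₁/I₂).
I₁/I₂ = 38.2/0.525 = 72.76, so d₂ = 1.21 × √72.76 = 10.32 m.

10.3 m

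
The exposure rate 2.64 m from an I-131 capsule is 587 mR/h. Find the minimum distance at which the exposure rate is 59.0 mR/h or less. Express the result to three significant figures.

Since intensity falls as 1/r², d₂ = d₁·√(I₁/I₂).
I₁/I₂ = 587/59.0 = 9.949, so d₂ = 2.64 × √9.949 = 8.327 m.

8.33 m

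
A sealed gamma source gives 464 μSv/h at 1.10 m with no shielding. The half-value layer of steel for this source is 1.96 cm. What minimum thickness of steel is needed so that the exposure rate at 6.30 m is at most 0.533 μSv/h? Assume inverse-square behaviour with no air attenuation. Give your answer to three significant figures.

At 6.30 m, distance alone gives (1.10/6.30)² = 0.03049, so 464 × 0.03049 = 14.15 μSv/h.
Further attenuation needed: 14.15/0.533 = 26.55.
n = log₂(26.55) = 4.731 half-value layers.
Thickness = 4.731 × 1.96 cm = 9.273 cm.

9.27 cm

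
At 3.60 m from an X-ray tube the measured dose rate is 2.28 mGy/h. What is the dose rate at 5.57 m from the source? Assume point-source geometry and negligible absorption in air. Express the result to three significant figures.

Intensity scales as (d₁/d₂)², so scaling from 3.60 m to 5.57 m:
2.28 × (3.60/5.57)² = 2.28 × 0.4177 = 0.9524 mGy/h.

0.952 mGy/h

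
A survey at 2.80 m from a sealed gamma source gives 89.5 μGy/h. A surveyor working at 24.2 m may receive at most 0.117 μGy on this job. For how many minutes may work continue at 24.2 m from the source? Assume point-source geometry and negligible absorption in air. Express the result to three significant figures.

Applying the 1/r² law, rate at 24.2 m:
89.5 × (2.80/24.2)² = 89.5 × 0.01339 = 1.198 μGy/h.
Stay time = 0.117 μGy ÷ 1.198 μGy/h = 0.09766 h = 5.860 min.

5.86 min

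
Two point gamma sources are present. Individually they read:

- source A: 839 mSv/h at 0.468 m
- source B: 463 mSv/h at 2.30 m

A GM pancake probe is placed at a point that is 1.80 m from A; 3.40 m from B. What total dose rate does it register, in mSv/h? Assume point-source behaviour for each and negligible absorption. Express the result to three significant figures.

269 mSv/h

Each source contributes Iᵢ·(dᵢ/rᵢ)²; contributions add.
A: 839 × (0.468/1.80)² = 56.72 mSv/h
B: 463 × (2.30/3.40)² = 211.9 mSv/h
Total = 56.72 + 211.9 = 268.6 mSv/h.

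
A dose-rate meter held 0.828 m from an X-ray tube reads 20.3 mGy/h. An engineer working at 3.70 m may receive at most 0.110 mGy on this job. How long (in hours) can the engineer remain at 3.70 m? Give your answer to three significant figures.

0.108 h

Intensity scales as (d₁/d₂)², so rate at 3.70 m:
(0.828/3.70)² = 0.05008, so 20.3 × 0.05008 = 1.017 mGy/h.
Stay time = 0.110 mGy ÷ 1.017 mGy/h = 0.1082 h.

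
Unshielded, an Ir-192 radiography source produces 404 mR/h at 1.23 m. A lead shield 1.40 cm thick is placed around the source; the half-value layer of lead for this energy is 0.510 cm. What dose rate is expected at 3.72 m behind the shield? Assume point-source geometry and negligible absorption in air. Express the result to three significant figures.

6.59 mR/h

Distance alone: (1.23/3.72)² = 0.1093, so 404 × 0.1093 = 44.16 mR/h.
Shield: 1.40/0.510 = 2.745 half-value layers → attenuation 2^(−2.745) = 0.1492.
Combined: 44.16 × 0.1492 = 6.589 mR/h.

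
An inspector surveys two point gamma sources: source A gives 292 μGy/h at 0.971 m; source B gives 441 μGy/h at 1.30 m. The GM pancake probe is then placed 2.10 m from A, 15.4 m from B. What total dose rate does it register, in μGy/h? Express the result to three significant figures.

Each source contributes Iᵢ·(dᵢ/rᵢ)²; contributions add.
A: 292 × (0.971/2.10)² = 62.43 μGy/h
B: 441 × (1.30/15.4)² = 3.143 μGy/h
Total = 62.43 + 3.143 = 65.57 μGy/h.

65.6 μGy/h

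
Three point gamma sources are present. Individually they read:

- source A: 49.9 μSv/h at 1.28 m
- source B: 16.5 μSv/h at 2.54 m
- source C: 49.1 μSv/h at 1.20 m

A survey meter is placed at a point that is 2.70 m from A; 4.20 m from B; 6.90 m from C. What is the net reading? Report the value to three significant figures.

By superposition, sum each source's inverse-square contribution:
A: 49.9 × (1.28/2.70)² = 11.21 μSv/h
B: 16.5 × (2.54/4.20)² = 6.035 μSv/h
C: 49.1 × (1.20/6.90)² = 1.485 μSv/h
Total = 11.21 + 6.035 + 1.485 = 18.73 μSv/h.

18.7 μSv/h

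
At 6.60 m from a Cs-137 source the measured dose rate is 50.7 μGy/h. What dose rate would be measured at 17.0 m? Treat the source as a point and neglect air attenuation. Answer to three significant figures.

7.64 μGy/h

By the inverse-square law, scaling from 6.60 m to 17.0 m:
50.7 × (6.60/17.0)² = 50.7 × 0.1507 = 7.640 μGy/h.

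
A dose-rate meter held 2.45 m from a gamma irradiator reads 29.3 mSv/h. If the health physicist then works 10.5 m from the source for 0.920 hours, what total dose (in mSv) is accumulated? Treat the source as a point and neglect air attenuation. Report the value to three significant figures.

1.47 mSv

By the inverse-square law, rate at 10.5 m:
(2.45/10.5)² = 0.05444, so 29.3 × 0.05444 = 1.595 mSv/h.
Dose = rate × time = 1.595 mSv/h × 0.9200 h = 1.467 mSv.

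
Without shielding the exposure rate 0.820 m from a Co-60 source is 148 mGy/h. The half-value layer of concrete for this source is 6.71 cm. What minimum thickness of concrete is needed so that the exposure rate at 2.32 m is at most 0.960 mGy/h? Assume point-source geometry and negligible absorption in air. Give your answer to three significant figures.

At 2.32 m, distance alone gives 148 × (0.820/2.32)² = 148 × 0.1249 = 18.49 mGy/h.
Further attenuation needed: 18.49/0.960 = 19.26.
n = log₂(19.26) = 4.268 half-value layers.
Thickness = 4.268 × 6.71 cm = 28.64 cm.

28.6 cm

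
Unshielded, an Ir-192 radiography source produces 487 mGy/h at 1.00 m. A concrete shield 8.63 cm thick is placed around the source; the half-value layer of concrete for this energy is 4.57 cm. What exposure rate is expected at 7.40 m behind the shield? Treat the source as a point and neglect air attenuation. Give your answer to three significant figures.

2.40 mGy/h

Distance alone: 487 × (1.00/7.40)² = 487 × 0.01826 = 8.893 mGy/h.
Shield: 8.63/4.57 = 1.888 half-value layers → attenuation 2^(−1.888) = 0.2702.
Combined: 8.893 × 0.2702 = 2.403 mGy/h.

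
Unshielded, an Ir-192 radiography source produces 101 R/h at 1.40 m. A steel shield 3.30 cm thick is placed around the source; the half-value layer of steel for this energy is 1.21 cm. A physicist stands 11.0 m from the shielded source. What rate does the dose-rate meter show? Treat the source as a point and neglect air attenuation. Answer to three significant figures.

0.247 R/h

Distance alone: 101 × (1.40/11.0)² = 101 × 0.01620 = 1.636 R/h.
Shield: 3.30/1.21 = 2.727 half-value layers → attenuation 2^(−2.727) = 0.1510.
Combined: 1.636 × 0.1510 = 0.2470 R/h.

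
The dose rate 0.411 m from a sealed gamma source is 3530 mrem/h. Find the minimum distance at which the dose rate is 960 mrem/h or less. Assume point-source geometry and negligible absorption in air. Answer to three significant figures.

Since intensity falls as 1/r², d₂ = d₁·√(I₁/I₂).
I₁/I₂ = 3530/960 = 3.677, so d₂ = 0.411 × √3.677 = 0.7881 m.

0.788 m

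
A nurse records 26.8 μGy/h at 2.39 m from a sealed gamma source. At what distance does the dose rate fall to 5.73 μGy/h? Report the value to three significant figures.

5.17 m

Since intensity falls as 1/r², d₂ = d₁·√(I₁/I₂).
I₁/I₂ = 26.8/5.73 = 4.677, so d₂ = 2.39 × √4.677 = 5.169 m.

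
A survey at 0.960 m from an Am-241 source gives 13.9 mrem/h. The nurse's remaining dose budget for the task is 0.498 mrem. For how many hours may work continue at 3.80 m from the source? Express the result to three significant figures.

Using I₁d₁² = I₂d₂², rate at 3.80 m:
13.9 × (0.960/3.80)² = 13.9 × 0.06382 = 0.8871 mrem/h.
Stay time = 0.498 mrem ÷ 0.8871 mrem/h = 0.5614 h.

0.561 h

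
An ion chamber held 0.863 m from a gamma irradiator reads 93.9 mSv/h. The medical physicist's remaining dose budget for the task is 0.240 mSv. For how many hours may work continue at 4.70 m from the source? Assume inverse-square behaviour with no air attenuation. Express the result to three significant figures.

By the inverse-square law, rate at 4.70 m:
(0.863/4.70)² = 0.03372, so 93.9 × 0.03372 = 3.166 mSv/h.
Stay time = 0.240 mSv ÷ 3.166 mSv/h = 0.07581 h.

0.0758 h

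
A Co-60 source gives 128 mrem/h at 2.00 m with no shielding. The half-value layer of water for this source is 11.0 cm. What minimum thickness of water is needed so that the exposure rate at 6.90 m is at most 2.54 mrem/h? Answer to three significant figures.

At 6.90 m, distance alone gives (2.00/6.90)² = 0.08402, so 128 × 0.08402 = 10.75 mrem/h.
Further attenuation needed: 10.75/2.54 = 4.232.
n = log₂(4.232) = 2.081 half-value layers.
Thickness = 2.081 × 11.0 cm = 22.89 cm.

22.9 cm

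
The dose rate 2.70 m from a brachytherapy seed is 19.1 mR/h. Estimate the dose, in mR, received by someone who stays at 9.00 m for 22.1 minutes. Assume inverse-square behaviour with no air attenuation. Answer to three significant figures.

Using I₁d₁² = I₂d₂², rate at 9.00 m:
(2.70/9.00)² = 0.09000, so 19.1 × 0.09000 = 1.719 mR/h.
Dose = rate × time = 1.719 mR/h × 0.3683 h = 0.6331 mR.

0.633 mR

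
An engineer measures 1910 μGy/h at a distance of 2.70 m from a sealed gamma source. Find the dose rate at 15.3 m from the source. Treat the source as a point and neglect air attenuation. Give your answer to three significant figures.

59.5 μGy/h

Since intensity falls as 1/r², the rate at 15.3 m is
1910 × (2.70/15.3)² = 1910 × 0.03114 = 59.48 μGy/h.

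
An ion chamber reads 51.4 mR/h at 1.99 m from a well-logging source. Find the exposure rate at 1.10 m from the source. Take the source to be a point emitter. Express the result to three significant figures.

168 mR/h

Applying the 1/r² law, the rate at 1.10 m is
51.4 × (1.99/1.10)² = 51.4 × 3.273 = 168.2 mR/h.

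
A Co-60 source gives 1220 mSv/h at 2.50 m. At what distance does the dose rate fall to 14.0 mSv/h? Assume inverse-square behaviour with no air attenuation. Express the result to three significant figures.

Applying the 1/r² law, d₂ = d₁·√(I₁/I₂).
I₁/I₂ = 1220/14.0 = 87.14, so d₂ = 2.50 × √87.14 = 23.34 m.

23.3 m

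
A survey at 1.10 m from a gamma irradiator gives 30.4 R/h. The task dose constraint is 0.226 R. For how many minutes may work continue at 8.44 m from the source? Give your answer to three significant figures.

26.3 min

Applying the 1/r² law, rate at 8.44 m:
30.4 × (1.10/8.44)² = 30.4 × 0.01699 = 0.5165 R/h.
Stay time = 0.226 R ÷ 0.5165 R/h = 0.4376 h = 26.26 min.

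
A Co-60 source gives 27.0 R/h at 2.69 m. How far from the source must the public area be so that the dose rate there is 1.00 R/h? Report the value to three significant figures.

By the inverse-square law, d₂ = d₁·√(I₁/I₂).
I₁/I₂ = 27.0/1.00 = 27.00, so d₂ = 2.69 × √27.00 = 13.98 m.

14.0 m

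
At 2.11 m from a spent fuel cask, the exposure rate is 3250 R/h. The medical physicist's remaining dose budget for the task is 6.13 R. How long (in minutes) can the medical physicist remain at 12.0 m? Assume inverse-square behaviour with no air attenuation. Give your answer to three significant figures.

3.66 min

By the inverse-square law, rate at 12.0 m:
3250 × (2.11/12.0)² = 3250 × 0.03092 = 100.5 R/h.
Stay time = 6.13 R ÷ 100.5 R/h = 0.06100 h = 3.660 min.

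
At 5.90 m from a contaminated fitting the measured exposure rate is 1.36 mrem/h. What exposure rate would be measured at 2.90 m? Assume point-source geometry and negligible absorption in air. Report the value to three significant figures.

5.63 mrem/h

Using I₁d₁² = I₂d₂², scaling from 5.90 m to 2.90 m:
(5.90/2.90)² = 4.139, so 1.36 × 4.139 = 5.629 mrem/h.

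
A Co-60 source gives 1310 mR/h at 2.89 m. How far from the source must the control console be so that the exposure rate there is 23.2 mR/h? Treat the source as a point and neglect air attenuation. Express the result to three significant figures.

21.7 m

By the inverse-square law, d₂ = d₁·√(I₁/I₂).
I₁/I₂ = 1310/23.2 = 56.47, so d₂ = 2.89 × √56.47 = 21.72 m.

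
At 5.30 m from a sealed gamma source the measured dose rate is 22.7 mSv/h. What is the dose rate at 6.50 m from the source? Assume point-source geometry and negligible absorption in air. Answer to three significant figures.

15.1 mSv/h

By the inverse-square law, scaling from 5.30 m to 6.50 m:
22.7 × (5.30/6.50)² = 22.7 × 0.6649 = 15.09 mSv/h.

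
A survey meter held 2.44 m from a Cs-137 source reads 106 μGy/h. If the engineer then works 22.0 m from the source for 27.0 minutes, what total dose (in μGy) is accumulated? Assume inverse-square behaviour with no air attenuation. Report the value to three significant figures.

By the inverse-square law, rate at 22.0 m:
(2.44/22.0)² = 0.01230, so 106 × 0.01230 = 1.304 μGy/h.
Dose = rate × time = 1.304 μGy/h × 0.4500 h = 0.5868 μGy.

0.587 μGy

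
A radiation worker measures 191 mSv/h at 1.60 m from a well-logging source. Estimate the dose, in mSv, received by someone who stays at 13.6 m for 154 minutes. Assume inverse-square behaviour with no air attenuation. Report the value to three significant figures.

Using I₁d₁² = I₂d₂², rate at 13.6 m:
(1.60/13.6)² = 0.01384, so 191 × 0.01384 = 2.643 mSv/h.
Dose = rate × time = 2.643 mSv/h × 2.567 h = 6.785 mSv.

6.79 mSv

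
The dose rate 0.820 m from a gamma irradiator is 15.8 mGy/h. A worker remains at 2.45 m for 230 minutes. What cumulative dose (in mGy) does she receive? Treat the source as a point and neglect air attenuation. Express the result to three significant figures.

Using I₁d₁² = I₂d₂², rate at 2.45 m:
(0.820/2.45)² = 0.1120, so 15.8 × 0.1120 = 1.770 mGy/h.
Dose = rate × time = 1.770 mGy/h × 3.833 h = 6.784 mGy.

6.78 mGy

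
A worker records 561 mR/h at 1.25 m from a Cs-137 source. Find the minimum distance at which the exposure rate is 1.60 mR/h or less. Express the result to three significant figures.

23.4 m

Since intensity falls as 1/r², d₂ = d₁·√(I₁/I₂).
I₁/I₂ = 561/1.60 = 350.6, so d₂ = 1.25 × √350.6 = 23.41 m.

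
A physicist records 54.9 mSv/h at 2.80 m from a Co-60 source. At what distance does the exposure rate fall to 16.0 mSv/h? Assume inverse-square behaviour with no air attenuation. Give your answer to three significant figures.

5.19 m

Applying the 1/r² law, d₂ = d₁·√(I₁/I₂).
I₁/I₂ = 54.9/16.0 = 3.431, so d₂ = 2.80 × √3.431 = 5.186 m.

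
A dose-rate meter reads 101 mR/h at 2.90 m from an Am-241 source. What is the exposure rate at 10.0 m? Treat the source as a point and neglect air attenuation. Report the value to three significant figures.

By the inverse-square law, the rate at 10.0 m is
101 × (2.90/10.0)² = 101 × 0.08410 = 8.494 mR/h.

8.49 mR/h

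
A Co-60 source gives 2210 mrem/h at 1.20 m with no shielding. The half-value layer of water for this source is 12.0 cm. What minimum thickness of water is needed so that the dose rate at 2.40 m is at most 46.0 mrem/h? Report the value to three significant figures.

At 2.40 m, distance alone gives (1.20/2.40)² = 0.2500, so 2210 × 0.2500 = 552.5 mrem/h.
Further attenuation needed: 552.5/46.0 = 12.01.
n = log₂(12.01) = 3.586 half-value layers.
Thickness = 3.586 × 12.0 cm = 43.03 cm.

43.0 cm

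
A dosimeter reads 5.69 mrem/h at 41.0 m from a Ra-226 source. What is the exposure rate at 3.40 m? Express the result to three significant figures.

Applying the 1/r² law, the rate at 3.40 m is
5.69 × (41.0/3.40)² = 5.69 × 145.4 = 827.3 mrem/h.

827 mrem/h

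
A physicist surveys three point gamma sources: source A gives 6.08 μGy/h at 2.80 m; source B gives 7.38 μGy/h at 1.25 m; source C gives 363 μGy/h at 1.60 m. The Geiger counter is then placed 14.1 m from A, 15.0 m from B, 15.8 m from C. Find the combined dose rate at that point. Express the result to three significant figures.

4.01 μGy/h

By superposition, sum each source's inverse-square contribution:
A: 6.08 × (2.80/14.1)² = 0.2398 μGy/h
B: 7.38 × (1.25/15.0)² = 0.05125 μGy/h
C: 363 × (1.60/15.8)² = 3.722 μGy/h
Total = 0.2398 + 0.05125 + 3.722 = 4.013 μGy/h.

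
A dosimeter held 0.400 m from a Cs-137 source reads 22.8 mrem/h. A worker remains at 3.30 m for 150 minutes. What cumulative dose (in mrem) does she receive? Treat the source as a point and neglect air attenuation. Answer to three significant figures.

0.837 mrem

Applying the 1/r² law, rate at 3.30 m:
22.8 × (0.400/3.30)² = 22.8 × 0.01469 = 0.3349 mrem/h.
Dose = rate × time = 0.3349 mrem/h × 2.500 h = 0.8372 mrem.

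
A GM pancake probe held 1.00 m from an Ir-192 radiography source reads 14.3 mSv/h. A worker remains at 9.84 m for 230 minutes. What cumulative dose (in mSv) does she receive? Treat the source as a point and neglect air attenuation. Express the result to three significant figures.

0.566 mSv

Using I₁d₁² = I₂d₂², rate at 9.84 m:
14.3 × (1.00/9.84)² = 14.3 × 0.01033 = 0.1477 mSv/h.
Dose = rate × time = 0.1477 mSv/h × 3.833 h = 0.5661 mSv.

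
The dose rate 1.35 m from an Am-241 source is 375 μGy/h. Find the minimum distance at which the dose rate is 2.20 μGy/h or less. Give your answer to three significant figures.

17.6 m

Intensity scales as (d₁/d₂)², so d₂ = d₁·√(I₁/I₂).
I₁/I₂ = 375/2.20 = 170.5, so d₂ = 1.35 × √170.5 = 17.63 m.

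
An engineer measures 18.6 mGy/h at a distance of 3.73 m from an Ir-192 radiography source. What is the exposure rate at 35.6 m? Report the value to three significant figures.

Since intensity falls as 1/r², the rate at 35.6 m is
(3.73/35.6)² = 0.01098, so 18.6 × 0.01098 = 0.2042 mGy/h.

0.204 mGy/h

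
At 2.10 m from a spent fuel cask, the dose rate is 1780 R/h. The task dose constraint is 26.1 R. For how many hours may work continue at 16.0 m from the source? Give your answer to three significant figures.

Since intensity falls as 1/r², rate at 16.0 m:
1780 × (2.10/16.0)² = 1780 × 0.01723 = 30.67 R/h.
Stay time = 26.1 R ÷ 30.67 R/h = 0.8510 h.

0.851 h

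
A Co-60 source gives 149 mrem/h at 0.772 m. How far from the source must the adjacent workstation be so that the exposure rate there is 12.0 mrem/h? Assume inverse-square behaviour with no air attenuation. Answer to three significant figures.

2.72 m

Applying the 1/r² law, d₂ = d₁·√(I₁/I₂).
I₁/I₂ = 149/12.0 = 12.42, so d₂ = 0.772 × √12.42 = 2.721 m.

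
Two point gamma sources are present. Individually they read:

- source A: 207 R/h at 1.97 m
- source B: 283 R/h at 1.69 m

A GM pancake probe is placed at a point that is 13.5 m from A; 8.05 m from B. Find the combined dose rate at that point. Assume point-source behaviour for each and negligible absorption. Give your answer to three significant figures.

Each source contributes Iᵢ·(dᵢ/rᵢ)²; contributions add.
A: 207 × (1.97/13.5)² = 4.408 R/h
B: 283 × (1.69/8.05)² = 12.47 R/h
Total = 4.408 + 12.47 = 16.88 R/h.

16.9 R/h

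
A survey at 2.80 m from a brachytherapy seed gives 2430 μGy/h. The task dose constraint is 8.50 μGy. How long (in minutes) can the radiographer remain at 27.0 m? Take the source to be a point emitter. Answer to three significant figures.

Using I₁d₁² = I₂d₂², rate at 27.0 m:
2430 × (2.80/27.0)² = 2430 × 0.01075 = 26.12 μGy/h.
Stay time = 8.50 μGy ÷ 26.12 μGy/h = 0.3254 h = 19.52 min.

19.5 min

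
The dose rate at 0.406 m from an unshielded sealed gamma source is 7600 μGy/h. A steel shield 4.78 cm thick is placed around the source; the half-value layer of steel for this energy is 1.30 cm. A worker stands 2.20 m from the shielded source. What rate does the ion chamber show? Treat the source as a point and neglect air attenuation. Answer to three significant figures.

Distance alone: 7600 × (0.406/2.20)² = 7600 × 0.03406 = 258.9 μGy/h.
Shield: 4.78/1.30 = 3.677 half-value layers → attenuation 2^(−3.677) = 0.07818.
Combined: 258.9 × 0.07818 = 20.24 μGy/h.

20.2 μGy/h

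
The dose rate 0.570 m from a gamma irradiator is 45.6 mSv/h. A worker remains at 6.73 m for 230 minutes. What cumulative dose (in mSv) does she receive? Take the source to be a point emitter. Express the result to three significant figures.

1.25 mSv

Intensity scales as (d₁/d₂)², so rate at 6.73 m:
45.6 × (0.570/6.73)² = 45.6 × 0.007173 = 0.3271 mSv/h.
Dose = rate × time = 0.3271 mSv/h × 3.833 h = 1.254 mSv.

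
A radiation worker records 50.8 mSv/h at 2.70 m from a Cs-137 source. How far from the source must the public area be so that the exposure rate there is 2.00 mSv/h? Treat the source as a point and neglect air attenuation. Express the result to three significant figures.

13.6 m

By the inverse-square law, d₂ = d₁·√(I₁/I₂).
I₁/I₂ = 50.8/2.00 = 25.40, so d₂ = 2.70 × √25.40 = 13.61 m.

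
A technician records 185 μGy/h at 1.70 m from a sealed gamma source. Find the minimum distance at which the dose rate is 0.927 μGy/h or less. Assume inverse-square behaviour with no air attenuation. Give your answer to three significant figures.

24.0 m

Intensity scales as (d₁/d₂)², so d₂ = d₁·√(I₁/I₂).
I₁/I₂ = 185/0.927 = 199.6, so d₂ = 1.70 × √199.6 = 24.02 m.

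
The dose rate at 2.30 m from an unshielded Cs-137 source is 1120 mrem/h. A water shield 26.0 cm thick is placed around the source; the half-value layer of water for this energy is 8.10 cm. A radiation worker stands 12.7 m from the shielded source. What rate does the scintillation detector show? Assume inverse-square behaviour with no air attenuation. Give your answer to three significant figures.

Distance alone: (2.30/12.7)² = 0.03280, so 1120 × 0.03280 = 36.74 mrem/h.
Shield: 26.0/8.10 = 3.210 half-value layers → attenuation 2^(−3.210) = 0.1081.
Combined: 36.74 × 0.1081 = 3.972 mrem/h.

3.97 mrem/h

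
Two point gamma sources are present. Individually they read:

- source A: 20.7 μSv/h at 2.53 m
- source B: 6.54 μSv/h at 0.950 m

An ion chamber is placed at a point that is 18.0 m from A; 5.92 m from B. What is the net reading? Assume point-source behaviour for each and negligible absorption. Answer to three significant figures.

0.577 μSv/h

Each source contributes Iᵢ·(dᵢ/rᵢ)²; contributions add.
A: 20.7 × (2.53/18.0)² = 0.4089 μSv/h
B: 6.54 × (0.950/5.92)² = 0.1684 μSv/h
Total = 0.4089 + 0.1684 = 0.5773 μSv/h.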